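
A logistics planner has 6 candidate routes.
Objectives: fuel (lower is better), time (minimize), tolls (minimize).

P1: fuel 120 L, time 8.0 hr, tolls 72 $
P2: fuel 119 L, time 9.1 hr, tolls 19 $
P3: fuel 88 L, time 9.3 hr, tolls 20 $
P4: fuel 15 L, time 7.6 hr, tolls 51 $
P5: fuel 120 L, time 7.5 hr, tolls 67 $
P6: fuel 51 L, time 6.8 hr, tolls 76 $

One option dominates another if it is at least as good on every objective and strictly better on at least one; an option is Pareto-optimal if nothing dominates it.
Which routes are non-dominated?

P1: dominated by P4 (fuel 15≤120, time 7.6≤8.0, tolls 51≤72).
P2: not dominated (best tolls).
P3: not dominated.
P4: not dominated (best fuel).
P5: not dominated.
P6: not dominated (best time).

P2, P3, P4, P5, P6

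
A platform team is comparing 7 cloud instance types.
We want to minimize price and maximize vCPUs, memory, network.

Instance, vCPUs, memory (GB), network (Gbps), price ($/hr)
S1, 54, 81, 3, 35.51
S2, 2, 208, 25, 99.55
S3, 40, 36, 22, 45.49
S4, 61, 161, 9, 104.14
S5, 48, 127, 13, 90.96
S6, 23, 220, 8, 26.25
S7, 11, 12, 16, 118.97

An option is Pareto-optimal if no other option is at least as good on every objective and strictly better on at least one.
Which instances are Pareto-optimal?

S1: not dominated.
S2: not dominated (best network).
S3: not dominated.
S4: not dominated (best vCPUs).
S5: not dominated.
S6: not dominated (best memory).
S7: dominated by S3 (vCPUs 40≥11, memory 36≥12, network 22≥16, price 45.49≤118.97).

S1, S2, S3, S4, S5, S6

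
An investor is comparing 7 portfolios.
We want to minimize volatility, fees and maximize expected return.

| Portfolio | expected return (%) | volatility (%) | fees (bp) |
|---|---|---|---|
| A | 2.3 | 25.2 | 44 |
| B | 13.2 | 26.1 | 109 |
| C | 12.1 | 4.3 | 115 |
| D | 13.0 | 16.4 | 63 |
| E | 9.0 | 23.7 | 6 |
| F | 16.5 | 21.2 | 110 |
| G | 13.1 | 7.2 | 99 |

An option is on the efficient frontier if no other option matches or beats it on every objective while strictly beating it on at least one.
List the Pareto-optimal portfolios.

B, C, D, E, F, G

A: dominated by E (expected return 9.0≥2.3, volatility 23.7≤25.2, fees 6≤44).
B: not dominated.
C: not dominated (best volatility).
D: not dominated.
E: not dominated (best fees).
F: not dominated (best expected return).
G: not dominated.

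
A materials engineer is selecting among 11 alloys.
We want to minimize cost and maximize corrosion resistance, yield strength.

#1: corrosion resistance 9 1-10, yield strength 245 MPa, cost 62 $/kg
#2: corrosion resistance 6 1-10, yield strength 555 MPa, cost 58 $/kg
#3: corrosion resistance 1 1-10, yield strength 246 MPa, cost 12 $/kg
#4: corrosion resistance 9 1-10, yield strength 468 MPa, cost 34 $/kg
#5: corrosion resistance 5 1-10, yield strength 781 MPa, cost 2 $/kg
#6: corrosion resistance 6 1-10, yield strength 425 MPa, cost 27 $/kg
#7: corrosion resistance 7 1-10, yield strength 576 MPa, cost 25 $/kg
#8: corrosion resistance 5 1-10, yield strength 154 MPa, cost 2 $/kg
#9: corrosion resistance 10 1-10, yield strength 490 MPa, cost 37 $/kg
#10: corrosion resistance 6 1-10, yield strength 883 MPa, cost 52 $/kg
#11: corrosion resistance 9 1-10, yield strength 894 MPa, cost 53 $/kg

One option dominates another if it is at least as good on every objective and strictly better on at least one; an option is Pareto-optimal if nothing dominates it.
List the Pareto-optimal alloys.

#4, #5, #7, #9, #10, #11

#1: dominated by #4 (corrosion resistance 9≥9, yield strength 468≥245, cost 34≤62).
#2: dominated by #7 (corrosion resistance 7≥6, yield strength 576≥555, cost 25≤58).
#3: dominated by #5 (corrosion resistance 5≥1, yield strength 781≥246, cost 2≤12).
#4: not dominated.
#5: not dominated.
#6: dominated by #7 (corrosion resistance 7≥6, yield strength 576≥425, cost 25≤27).
#7: not dominated.
#8: dominated by #5 (corrosion resistance 5≥5, yield strength 781≥154, cost 2≤2).
#9: not dominated (best corrosion resistance).
#10: not dominated.
#11: not dominated (best yield strength).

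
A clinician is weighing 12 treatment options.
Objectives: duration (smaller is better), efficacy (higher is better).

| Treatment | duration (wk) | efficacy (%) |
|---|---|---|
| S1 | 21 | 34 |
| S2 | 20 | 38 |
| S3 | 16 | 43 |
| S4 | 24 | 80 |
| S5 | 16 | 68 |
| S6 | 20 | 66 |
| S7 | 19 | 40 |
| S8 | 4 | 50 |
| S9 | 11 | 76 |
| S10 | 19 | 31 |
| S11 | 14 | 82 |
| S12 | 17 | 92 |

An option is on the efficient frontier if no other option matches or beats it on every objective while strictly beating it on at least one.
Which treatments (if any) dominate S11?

none

S1: worse on duration (21 vs 14).
S2: worse on duration (20 vs 14).
S3: worse on duration (16 vs 14).
S4: worse on duration (24 vs 14).
S5: worse on duration (16 vs 14).
S6: worse on duration (20 vs 14).
S7: worse on duration (19 vs 14).
S8: worse on efficacy (50 vs 82).
S9: worse on efficacy (76 vs 82).
S10: worse on duration (19 vs 14).
S12: worse on duration (17 vs 14).
No option dominates S11.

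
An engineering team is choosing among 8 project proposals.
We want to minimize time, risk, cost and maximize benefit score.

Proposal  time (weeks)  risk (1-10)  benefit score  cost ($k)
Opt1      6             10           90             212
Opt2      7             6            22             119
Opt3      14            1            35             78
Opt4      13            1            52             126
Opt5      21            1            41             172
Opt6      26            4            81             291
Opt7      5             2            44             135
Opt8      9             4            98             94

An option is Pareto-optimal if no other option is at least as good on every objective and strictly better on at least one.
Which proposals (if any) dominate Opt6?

Opt8

Opt8: time 9≤26, risk 4≤4, benefit score 98≥81, cost 94≤291 — dominates Opt6.
Others (Opt1, Opt2, Opt3, Opt4, Opt5, Opt7) are each worse than Opt6 on at least one objective.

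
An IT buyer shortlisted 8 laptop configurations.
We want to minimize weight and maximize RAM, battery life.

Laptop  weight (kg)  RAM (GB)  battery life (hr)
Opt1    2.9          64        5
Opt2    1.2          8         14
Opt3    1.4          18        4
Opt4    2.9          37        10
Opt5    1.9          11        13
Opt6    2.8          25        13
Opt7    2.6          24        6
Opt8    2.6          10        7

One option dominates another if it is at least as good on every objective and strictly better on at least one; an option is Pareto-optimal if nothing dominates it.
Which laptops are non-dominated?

Opt1: not dominated (best RAM).
Opt2: not dominated (best weight).
Opt3: not dominated.
Opt4: not dominated.
Opt5: not dominated.
Opt6: not dominated.
Opt7: not dominated.
Opt8: dominated by Opt5 (weight 1.9≤2.6, RAM 11≥10, battery life 13≥7).

Opt1, Opt2, Opt3, Opt4, Opt5, Opt6, Opt7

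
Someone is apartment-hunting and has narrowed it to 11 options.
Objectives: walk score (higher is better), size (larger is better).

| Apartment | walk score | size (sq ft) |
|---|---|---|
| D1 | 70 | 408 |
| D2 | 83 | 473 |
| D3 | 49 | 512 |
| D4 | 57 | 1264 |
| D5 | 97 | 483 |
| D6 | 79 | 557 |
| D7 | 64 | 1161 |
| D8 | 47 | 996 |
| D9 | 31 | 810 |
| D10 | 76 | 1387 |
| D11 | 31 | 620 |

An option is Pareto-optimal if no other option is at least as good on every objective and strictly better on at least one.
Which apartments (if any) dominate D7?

D10: walk score 76≥64, size 1387≥1161 — dominates D7.
Others (D1, D2, D3, D4, D5, D6, D8, D9, D11) are each worse than D7 on at least one objective.

D10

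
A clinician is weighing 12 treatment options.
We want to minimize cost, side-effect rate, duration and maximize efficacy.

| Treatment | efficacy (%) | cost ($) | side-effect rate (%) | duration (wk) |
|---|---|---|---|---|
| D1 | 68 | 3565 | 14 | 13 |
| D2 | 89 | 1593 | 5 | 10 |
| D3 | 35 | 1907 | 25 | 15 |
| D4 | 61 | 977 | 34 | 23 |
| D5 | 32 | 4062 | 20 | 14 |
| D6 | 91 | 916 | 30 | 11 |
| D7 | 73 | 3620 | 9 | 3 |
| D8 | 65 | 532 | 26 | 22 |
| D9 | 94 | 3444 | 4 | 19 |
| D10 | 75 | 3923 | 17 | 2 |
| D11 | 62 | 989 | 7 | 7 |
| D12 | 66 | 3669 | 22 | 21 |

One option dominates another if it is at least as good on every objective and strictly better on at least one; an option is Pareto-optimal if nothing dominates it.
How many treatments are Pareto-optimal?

7

D1: dominated by D2 (efficacy 89≥68, cost 1593≤3565, side-effect rate 5≤14, duration 10≤13).
D2: not dominated.
D3: dominated by D2 (efficacy 89≥35, cost 1593≤1907, side-effect rate 5≤25, duration 10≤15).
D4: dominated by D6 (efficacy 91≥61, cost 916≤977, side-effect rate 30≤34, duration 11≤23).
D5: dominated by D1 (efficacy 68≥32, cost 3565≤4062, side-effect rate 14≤20, duration 13≤14).
D6: not dominated.
D7: not dominated.
D8: not dominated (best cost).
D9: not dominated (best efficacy).
D10: not dominated (best duration).
D11: not dominated.
D12: dominated by D1 (efficacy 68≥66, cost 3565≤3669, side-effect rate 14≤22, duration 13≤21).
Pareto-optimal: D2, D6, D7, D8, D9, D10, D11 → 7.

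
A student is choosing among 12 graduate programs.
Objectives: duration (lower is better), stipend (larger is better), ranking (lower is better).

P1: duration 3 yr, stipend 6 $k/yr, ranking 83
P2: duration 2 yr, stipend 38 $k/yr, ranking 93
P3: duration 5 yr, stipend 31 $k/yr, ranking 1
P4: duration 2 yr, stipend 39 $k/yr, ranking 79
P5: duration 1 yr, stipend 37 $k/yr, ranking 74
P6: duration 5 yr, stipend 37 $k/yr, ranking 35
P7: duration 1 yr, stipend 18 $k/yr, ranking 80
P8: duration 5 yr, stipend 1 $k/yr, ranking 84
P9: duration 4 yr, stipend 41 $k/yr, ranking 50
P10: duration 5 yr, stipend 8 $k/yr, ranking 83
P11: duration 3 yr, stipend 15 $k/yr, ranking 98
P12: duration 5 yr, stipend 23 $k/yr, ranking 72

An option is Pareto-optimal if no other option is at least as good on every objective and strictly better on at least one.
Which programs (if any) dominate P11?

P2: duration 2≤3, stipend 38≥15, ranking 93≤98 — dominates P11.
P4: duration 2≤3, stipend 39≥15, ranking 79≤98 — dominates P11.
P5: duration 1≤3, stipend 37≥15, ranking 74≤98 — dominates P11.
P7: duration 1≤3, stipend 18≥15, ranking 80≤98 — dominates P11.
Others (P1, P3, P6, P8, P9, P10, P12) are each worse than P11 on at least one objective.

P2, P4, P5, P7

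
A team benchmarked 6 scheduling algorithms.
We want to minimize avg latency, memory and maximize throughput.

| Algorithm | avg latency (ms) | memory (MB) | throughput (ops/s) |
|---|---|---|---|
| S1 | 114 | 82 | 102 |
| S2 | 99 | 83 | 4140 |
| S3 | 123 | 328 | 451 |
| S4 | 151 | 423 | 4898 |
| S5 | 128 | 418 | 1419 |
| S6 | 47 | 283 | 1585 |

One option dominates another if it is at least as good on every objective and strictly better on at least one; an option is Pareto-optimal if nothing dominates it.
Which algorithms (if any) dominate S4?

S1: worse on throughput (102 vs 4898).
S2: worse on throughput (4140 vs 4898).
S3: worse on throughput (451 vs 4898).
S5: worse on throughput (1419 vs 4898).
S6: worse on throughput (1585 vs 4898).
No option dominates S4.

none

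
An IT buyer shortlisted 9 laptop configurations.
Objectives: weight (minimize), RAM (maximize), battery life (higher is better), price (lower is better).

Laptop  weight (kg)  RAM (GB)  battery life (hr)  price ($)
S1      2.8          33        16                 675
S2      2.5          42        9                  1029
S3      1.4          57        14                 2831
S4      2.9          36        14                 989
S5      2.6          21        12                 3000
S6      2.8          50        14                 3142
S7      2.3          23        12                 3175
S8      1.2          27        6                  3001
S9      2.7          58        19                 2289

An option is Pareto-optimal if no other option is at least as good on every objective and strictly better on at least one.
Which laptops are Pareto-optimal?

S1, S2, S3, S4, S8, S9

S1: not dominated (best price).
S2: not dominated.
S3: not dominated.
S4: not dominated.
S5: dominated by S3 (weight 1.4≤2.6, RAM 57≥21, battery life 14≥12, price 2831≤3000).
S6: dominated by S3 (weight 1.4≤2.8, RAM 57≥50, battery life 14≥14, price 2831≤3142).
S7: dominated by S3 (weight 1.4≤2.3, RAM 57≥23, battery life 14≥12, price 2831≤3175).
S8: not dominated (best weight).
S9: not dominated (best RAM).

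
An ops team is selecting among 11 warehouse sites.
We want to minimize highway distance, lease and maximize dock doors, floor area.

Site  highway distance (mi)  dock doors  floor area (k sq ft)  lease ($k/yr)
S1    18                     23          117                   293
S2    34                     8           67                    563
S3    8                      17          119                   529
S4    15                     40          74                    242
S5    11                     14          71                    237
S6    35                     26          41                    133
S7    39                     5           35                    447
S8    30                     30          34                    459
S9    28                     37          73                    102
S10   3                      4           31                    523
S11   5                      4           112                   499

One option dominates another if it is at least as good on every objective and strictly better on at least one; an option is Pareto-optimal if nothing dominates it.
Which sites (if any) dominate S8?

S4: highway distance 15≤30, dock doors 40≥30, floor area 74≥34, lease 242≤459 — dominates S8.
S9: highway distance 28≤30, dock doors 37≥30, floor area 73≥34, lease 102≤459 — dominates S8.
Others (S1, S2, S3, S5, S6, S7, S10, S11) are each worse than S8 on at least one objective.

S4, S9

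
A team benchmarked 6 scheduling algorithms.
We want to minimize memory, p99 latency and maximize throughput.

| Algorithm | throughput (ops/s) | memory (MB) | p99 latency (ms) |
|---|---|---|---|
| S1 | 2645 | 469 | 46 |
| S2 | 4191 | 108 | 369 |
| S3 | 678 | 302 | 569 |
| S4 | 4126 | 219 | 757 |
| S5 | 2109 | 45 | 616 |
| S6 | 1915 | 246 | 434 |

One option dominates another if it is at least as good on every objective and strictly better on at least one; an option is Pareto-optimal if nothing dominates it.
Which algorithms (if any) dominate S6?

S2: throughput 4191≥1915, memory 108≤246, p99 latency 369≤434 — dominates S6.
Others (S1, S3, S4, S5) are each worse than S6 on at least one objective.

S2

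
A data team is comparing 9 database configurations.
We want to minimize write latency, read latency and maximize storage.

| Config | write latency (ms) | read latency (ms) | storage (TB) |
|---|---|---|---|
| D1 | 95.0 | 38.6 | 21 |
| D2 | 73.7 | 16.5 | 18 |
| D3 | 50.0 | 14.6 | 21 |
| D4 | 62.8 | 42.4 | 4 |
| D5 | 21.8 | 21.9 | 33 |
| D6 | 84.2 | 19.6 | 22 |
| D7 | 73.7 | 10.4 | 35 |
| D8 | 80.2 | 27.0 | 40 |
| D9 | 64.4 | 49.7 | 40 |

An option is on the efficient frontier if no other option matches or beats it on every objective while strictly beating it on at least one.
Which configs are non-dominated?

D3, D5, D7, D8, D9

D1: dominated by D3 (write latency 50.0≤95.0, read latency 14.6≤38.6, storage 21≥21).
D2: dominated by D3 (write latency 50.0≤73.7, read latency 14.6≤16.5, storage 21≥18).
D3: not dominated.
D4: dominated by D3 (write latency 50.0≤62.8, read latency 14.6≤42.4, storage 21≥4).
D5: not dominated (best write latency).
D6: dominated by D7 (write latency 73.7≤84.2, read latency 10.4≤19.6, storage 35≥22).
D7: not dominated (best read latency).
D8: not dominated.
D9: not dominated.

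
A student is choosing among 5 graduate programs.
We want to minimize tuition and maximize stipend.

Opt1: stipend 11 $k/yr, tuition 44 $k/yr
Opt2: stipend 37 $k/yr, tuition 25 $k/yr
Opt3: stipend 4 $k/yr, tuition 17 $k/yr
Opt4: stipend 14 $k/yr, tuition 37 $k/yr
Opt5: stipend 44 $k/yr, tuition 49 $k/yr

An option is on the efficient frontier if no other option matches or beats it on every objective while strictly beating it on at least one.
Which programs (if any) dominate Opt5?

none

Opt1: worse on stipend (11 vs 44).
Opt2: worse on stipend (37 vs 44).
Opt3: worse on stipend (4 vs 44).
Opt4: worse on stipend (14 vs 44).
No option dominates Opt5.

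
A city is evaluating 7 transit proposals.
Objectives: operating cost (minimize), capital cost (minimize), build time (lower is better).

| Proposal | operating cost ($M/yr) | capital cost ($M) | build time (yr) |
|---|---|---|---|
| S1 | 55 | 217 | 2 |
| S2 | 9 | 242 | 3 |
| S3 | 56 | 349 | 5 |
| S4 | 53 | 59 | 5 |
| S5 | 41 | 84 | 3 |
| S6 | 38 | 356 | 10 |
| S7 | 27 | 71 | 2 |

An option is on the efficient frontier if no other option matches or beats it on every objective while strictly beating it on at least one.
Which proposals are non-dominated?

S2, S4, S7

S1: dominated by S7 (operating cost 27≤55, capital cost 71≤217, build time 2≤2).
S2: not dominated (best operating cost).
S3: dominated by S1 (operating cost 55≤56, capital cost 217≤349, build time 2≤5).
S4: not dominated (best capital cost).
S5: dominated by S7 (operating cost 27≤41, capital cost 71≤84, build time 2≤3).
S6: dominated by S2 (operating cost 9≤38, capital cost 242≤356, build time 3≤10).
S7: not dominated.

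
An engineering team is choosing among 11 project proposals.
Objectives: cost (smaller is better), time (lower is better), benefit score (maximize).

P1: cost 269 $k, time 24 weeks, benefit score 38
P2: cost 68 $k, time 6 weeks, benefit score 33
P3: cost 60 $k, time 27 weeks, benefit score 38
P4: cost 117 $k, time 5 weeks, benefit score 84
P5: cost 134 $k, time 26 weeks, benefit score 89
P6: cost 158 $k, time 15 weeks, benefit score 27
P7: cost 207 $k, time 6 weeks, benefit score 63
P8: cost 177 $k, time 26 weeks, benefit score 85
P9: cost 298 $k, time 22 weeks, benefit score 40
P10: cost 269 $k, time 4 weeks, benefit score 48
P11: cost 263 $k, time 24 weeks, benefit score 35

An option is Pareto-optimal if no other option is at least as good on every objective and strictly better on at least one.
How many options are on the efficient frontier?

P1: dominated by P4 (cost 117≤269, time 5≤24, benefit score 84≥38).
P2: not dominated.
P3: not dominated (best cost).
P4: not dominated.
P5: not dominated (best benefit score).
P6: dominated by P2 (cost 68≤158, time 6≤15, benefit score 33≥27).
P7: dominated by P4 (cost 117≤207, time 5≤6, benefit score 84≥63).
P8: dominated by P5 (cost 134≤177, time 26≤26, benefit score 89≥85).
P9: dominated by P4 (cost 117≤298, time 5≤22, benefit score 84≥40).
P10: not dominated (best time).
P11: dominated by P4 (cost 117≤263, time 5≤24, benefit score 84≥35).
Pareto-optimal: P2, P3, P4, P5, P10 → 5.

5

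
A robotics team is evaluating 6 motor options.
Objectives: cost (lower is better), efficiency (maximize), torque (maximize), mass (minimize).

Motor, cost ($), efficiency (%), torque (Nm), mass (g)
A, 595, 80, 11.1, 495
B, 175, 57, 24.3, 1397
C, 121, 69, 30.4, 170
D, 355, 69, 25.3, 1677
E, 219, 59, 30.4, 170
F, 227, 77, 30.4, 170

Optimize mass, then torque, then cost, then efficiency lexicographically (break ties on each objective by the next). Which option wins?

First minimize mass: best is 170, kept {C, E, F}.
Then maximize torque: best is 30.4, kept {C, E, F}.
Then minimize cost: best is 121, kept {C}.

C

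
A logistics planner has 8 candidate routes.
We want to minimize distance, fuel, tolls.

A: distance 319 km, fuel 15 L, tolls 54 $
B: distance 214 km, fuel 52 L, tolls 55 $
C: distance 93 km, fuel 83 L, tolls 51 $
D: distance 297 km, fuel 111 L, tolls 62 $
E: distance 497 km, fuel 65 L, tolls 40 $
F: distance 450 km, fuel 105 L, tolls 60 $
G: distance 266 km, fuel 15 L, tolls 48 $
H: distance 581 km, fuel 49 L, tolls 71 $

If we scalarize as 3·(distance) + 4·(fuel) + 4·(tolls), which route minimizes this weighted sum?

A: 3·319 + 4·15 + 4·54 = 1233
B: 3·214 + 4·52 + 4·55 = 1070
C: 3·93 + 4·83 + 4·51 = 815
D: 3·297 + 4·111 + 4·62 = 1583
E: 3·497 + 4·65 + 4·40 = 1911
F: 3·450 + 4·105 + 4·60 = 2010
G: 3·266 + 4·15 + 4·48 = 1050
H: 3·581 + 4·49 + 4·71 = 2223
Lowest: C at 815.

C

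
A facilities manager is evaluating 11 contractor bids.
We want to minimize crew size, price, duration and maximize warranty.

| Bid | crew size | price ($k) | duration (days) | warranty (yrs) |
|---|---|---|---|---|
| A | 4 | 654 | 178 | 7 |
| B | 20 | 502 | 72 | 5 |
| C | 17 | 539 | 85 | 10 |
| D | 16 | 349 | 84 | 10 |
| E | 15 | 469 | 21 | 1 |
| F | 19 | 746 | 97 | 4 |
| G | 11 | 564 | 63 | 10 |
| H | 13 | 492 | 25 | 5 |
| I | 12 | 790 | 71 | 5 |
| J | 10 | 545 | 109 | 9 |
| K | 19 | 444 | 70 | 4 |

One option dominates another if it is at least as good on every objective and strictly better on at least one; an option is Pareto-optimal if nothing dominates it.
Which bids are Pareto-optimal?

A: not dominated (best crew size).
B: dominated by H (crew size 13≤20, price 492≤502, duration 25≤72, warranty 5≥5).
C: dominated by D (crew size 16≤17, price 349≤539, duration 84≤85, warranty 10≥10).
D: not dominated (best price).
E: not dominated (best duration).
F: dominated by C (crew size 17≤19, price 539≤746, duration 85≤97, warranty 10≥4).
G: not dominated.
H: not dominated.
I: dominated by G (crew size 11≤12, price 564≤790, duration 63≤71, warranty 10≥5).
J: not dominated.
K: not dominated.

A, D, E, G, H, J, K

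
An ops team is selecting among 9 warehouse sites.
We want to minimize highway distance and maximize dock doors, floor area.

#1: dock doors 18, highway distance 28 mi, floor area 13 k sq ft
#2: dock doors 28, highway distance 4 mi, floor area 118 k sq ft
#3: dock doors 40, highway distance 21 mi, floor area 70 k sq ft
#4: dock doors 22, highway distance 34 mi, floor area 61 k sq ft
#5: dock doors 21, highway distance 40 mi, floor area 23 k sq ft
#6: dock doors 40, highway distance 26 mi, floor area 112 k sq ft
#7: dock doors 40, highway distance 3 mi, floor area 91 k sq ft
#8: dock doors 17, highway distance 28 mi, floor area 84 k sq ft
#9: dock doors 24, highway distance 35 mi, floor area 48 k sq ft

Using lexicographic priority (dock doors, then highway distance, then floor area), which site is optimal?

First maximize dock doors: best is 40, kept {#3, #6, #7}.
Then minimize highway distance: best is 3, kept {#7}.

#7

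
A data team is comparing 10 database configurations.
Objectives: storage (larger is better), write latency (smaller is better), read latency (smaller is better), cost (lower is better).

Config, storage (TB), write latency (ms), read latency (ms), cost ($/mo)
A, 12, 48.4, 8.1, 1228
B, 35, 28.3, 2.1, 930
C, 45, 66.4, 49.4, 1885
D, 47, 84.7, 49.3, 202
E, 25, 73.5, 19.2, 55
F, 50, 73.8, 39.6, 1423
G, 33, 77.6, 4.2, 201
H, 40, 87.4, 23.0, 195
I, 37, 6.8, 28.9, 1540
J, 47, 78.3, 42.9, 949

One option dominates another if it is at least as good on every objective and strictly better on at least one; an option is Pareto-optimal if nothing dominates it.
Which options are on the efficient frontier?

A: dominated by B (storage 35≥12, write latency 28.3≤48.4, read latency 2.1≤8.1, cost 930≤1228).
B: not dominated (best read latency).
C: not dominated.
D: not dominated.
E: not dominated (best cost).
F: not dominated (best storage).
G: not dominated.
H: not dominated.
I: not dominated (best write latency).
J: not dominated.

B, C, D, E, F, G, H, I, J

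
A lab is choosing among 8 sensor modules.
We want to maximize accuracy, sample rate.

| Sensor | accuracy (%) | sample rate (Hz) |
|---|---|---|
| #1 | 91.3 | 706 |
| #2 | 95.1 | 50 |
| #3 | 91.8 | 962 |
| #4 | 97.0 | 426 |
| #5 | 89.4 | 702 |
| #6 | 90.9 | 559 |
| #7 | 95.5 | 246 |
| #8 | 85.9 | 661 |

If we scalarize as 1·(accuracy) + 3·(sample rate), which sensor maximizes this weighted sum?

#3

#1: 1·91.3 + 3·706 = 2209.3
#2: 1·95.1 + 3·50 = 245.1
#3: 1·91.8 + 3·962 = 2977.8
#4: 1·97.0 + 3·426 = 1375.0
#5: 1·89.4 + 3·702 = 2195.4
#6: 1·90.9 + 3·559 = 1767.9
#7: 1·95.5 + 3·246 = 833.5
#8: 1·85.9 + 3·661 = 2068.9
Highest: #3 at 2977.8.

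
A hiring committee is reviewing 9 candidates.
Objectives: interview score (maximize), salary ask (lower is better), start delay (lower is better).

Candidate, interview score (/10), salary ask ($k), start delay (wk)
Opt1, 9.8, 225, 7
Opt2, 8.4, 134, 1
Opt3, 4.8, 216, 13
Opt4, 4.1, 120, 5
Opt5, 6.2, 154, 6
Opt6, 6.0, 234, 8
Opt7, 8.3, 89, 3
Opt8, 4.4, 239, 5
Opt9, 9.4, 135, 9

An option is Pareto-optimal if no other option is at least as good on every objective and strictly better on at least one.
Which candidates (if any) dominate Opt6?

Opt1, Opt2, Opt5, Opt7

Opt1: interview score 9.8≥6.0, salary ask 225≤234, start delay 7≤8 — dominates Opt6.
Opt2: interview score 8.4≥6.0, salary ask 134≤234, start delay 1≤8 — dominates Opt6.
Opt5: interview score 6.2≥6.0, salary ask 154≤234, start delay 6≤8 — dominates Opt6.
Opt7: interview score 8.3≥6.0, salary ask 89≤234, start delay 3≤8 — dominates Opt6.
Others (Opt3, Opt4, Opt8, Opt9) are each worse than Opt6 on at least one objective.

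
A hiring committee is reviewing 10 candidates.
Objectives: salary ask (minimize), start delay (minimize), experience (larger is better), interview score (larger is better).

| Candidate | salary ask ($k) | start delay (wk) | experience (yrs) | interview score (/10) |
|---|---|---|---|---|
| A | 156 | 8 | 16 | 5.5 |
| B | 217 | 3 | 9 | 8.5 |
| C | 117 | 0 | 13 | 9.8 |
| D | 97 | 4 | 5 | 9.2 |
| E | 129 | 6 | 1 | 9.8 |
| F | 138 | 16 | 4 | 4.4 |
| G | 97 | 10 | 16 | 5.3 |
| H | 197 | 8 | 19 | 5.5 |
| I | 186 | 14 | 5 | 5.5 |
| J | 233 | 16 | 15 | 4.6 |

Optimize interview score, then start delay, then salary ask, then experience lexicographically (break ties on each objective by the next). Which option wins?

First maximize interview score: best is 9.8, kept {C, E}.
Then minimize start delay: best is 0, kept {C}.

C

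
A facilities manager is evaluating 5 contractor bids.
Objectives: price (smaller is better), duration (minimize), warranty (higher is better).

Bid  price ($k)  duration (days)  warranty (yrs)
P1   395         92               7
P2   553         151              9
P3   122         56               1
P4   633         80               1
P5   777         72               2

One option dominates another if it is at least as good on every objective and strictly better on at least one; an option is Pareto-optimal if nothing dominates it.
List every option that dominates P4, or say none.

P3

P3: price 122≤633, duration 56≤80, warranty 1≥1 — dominates P4.
Others (P1, P2, P5) are each worse than P4 on at least one objective.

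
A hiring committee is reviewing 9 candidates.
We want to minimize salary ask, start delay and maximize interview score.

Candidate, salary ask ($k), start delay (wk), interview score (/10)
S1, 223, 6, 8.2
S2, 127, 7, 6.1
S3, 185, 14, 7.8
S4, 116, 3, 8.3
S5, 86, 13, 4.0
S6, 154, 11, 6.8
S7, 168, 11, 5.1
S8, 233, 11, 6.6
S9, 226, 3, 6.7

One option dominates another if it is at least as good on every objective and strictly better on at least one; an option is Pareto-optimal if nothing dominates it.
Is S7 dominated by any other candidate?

S2 vs S7: salary ask 127≤168, start delay 7≤11, interview score 6.1≥5.1 — S2 is at least as good on every objective and strictly better on at least one, so S2 dominates S7.

Yes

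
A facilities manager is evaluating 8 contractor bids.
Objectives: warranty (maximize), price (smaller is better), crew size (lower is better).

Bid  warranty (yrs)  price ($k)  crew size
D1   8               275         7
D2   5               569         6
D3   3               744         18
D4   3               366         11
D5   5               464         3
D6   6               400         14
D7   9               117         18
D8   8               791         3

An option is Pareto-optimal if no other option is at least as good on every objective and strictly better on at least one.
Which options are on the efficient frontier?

D1: not dominated.
D2: dominated by D5 (warranty 5≥5, price 464≤569, crew size 3≤6).
D3: dominated by D1 (warranty 8≥3, price 275≤744, crew size 7≤18).
D4: dominated by D1 (warranty 8≥3, price 275≤366, crew size 7≤11).
D5: not dominated.
D6: dominated by D1 (warranty 8≥6, price 275≤400, crew size 7≤14).
D7: not dominated (best warranty).
D8: not dominated.

D1, D5, D7, D8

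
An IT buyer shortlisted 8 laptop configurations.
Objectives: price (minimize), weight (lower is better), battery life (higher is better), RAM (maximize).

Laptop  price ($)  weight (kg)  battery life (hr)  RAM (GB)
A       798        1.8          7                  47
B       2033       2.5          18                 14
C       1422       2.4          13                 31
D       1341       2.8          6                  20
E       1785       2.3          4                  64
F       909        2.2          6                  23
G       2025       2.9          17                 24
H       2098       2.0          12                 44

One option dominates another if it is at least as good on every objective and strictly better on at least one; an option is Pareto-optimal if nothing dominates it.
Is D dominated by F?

F vs D: price 909≤1341, weight 2.2≤2.8, battery life 6≥6, RAM 23≥20 — F is at least as good on every objective with at least one strict improvement.

Yes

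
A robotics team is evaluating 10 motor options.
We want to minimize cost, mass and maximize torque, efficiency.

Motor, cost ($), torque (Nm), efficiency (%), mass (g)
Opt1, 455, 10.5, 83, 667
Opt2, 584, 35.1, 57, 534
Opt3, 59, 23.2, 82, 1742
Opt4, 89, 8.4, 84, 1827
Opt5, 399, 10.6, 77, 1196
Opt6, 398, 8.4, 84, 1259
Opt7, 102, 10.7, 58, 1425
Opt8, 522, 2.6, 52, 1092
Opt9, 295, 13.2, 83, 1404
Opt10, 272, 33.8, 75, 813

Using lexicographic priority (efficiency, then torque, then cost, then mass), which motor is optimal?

Opt4

First maximize efficiency: best is 84, kept {Opt4, Opt6}.
Then maximize torque: best is 8.4, kept {Opt4, Opt6}.
Then minimize cost: best is 89, kept {Opt4}.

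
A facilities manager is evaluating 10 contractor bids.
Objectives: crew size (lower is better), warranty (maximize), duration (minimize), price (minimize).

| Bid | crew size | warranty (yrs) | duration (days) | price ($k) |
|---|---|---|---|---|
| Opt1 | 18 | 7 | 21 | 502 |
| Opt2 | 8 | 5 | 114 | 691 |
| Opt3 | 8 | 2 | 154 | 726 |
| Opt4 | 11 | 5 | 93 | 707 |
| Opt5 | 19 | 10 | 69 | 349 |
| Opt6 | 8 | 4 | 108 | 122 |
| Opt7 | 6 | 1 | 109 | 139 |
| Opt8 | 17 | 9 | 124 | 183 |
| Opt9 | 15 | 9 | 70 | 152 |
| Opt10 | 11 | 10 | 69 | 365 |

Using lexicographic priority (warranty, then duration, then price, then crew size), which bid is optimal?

Opt5

First maximize warranty: best is 10, kept {Opt5, Opt10}.
Then minimize duration: best is 69, kept {Opt5, Opt10}.
Then minimize price: best is 349, kept {Opt5}.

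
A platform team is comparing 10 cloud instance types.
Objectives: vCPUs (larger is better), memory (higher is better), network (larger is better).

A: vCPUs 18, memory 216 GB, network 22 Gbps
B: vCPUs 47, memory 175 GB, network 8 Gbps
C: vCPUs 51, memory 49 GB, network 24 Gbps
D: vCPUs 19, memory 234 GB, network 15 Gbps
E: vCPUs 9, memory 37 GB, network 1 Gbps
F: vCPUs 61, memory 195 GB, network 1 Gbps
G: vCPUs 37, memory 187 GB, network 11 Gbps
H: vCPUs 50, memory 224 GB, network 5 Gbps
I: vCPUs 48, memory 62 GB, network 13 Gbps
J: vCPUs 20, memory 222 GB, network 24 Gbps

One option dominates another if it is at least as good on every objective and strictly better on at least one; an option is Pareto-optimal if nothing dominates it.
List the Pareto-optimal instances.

A: dominated by J (vCPUs 20≥18, memory 222≥216, network 24≥22).
B: not dominated.
C: not dominated.
D: not dominated (best memory).
E: dominated by A (vCPUs 18≥9, memory 216≥37, network 22≥1).
F: not dominated (best vCPUs).
G: not dominated.
H: not dominated.
I: not dominated.
J: not dominated.

B, C, D, F, G, H, I, J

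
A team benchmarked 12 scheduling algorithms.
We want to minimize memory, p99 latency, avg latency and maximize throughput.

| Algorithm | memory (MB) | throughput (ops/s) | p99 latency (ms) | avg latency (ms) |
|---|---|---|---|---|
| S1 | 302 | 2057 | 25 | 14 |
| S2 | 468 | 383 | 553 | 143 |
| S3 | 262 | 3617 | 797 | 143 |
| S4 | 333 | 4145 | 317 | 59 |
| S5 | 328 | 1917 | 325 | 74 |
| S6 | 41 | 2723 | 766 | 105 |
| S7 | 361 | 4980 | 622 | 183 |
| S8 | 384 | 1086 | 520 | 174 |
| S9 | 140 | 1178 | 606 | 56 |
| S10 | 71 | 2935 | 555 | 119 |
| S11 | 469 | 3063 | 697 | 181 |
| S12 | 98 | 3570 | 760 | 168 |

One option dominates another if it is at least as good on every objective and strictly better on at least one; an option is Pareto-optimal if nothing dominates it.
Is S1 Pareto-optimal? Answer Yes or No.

S2: worse on memory (468 vs 302).
S3: worse on p99 latency (797 vs 25).
S4: worse on memory (333 vs 302).
S5: worse on memory (328 vs 302).
S6: worse on p99 latency (766 vs 25).
S7: worse on memory (361 vs 302).
S8: worse on memory (384 vs 302).
S9: worse on throughput (1178 vs 2057).
S10: worse on p99 latency (555 vs 25).
S11: worse on memory (469 vs 302).
S12: worse on p99 latency (760 vs 25).
No option is at least as good as S1 on every objective and strictly better on one.

Yes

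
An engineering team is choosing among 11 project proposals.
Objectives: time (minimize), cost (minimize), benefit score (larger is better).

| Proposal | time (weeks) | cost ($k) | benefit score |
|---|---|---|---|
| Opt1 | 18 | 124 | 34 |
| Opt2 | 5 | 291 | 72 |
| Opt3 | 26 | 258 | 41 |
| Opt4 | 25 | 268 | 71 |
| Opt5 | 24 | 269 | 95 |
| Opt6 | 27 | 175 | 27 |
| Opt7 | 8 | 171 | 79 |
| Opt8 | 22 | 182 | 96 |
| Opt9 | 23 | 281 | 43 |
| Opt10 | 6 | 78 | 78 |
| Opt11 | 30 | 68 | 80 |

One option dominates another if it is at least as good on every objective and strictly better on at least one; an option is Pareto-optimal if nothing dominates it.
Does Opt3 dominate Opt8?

Opt3 vs Opt8: Opt3 is worse on time (26 vs 22), so it does not dominate Opt8.

No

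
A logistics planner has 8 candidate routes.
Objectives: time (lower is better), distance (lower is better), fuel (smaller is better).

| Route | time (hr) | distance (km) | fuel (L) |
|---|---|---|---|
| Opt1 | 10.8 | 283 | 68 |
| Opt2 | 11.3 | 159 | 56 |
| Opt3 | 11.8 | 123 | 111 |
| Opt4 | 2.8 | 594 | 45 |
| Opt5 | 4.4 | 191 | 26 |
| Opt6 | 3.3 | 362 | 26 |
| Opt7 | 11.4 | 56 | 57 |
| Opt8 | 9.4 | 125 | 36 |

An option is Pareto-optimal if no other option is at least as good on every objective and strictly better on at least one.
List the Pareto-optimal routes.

Opt4, Opt5, Opt6, Opt7, Opt8

Opt1: dominated by Opt5 (time 4.4≤10.8, distance 191≤283, fuel 26≤68).
Opt2: dominated by Opt8 (time 9.4≤11.3, distance 125≤159, fuel 36≤56).
Opt3: dominated by Opt7 (time 11.4≤11.8, distance 56≤123, fuel 57≤111).
Opt4: not dominated (best time).
Opt5: not dominated.
Opt6: not dominated.
Opt7: not dominated (best distance).
Opt8: not dominated.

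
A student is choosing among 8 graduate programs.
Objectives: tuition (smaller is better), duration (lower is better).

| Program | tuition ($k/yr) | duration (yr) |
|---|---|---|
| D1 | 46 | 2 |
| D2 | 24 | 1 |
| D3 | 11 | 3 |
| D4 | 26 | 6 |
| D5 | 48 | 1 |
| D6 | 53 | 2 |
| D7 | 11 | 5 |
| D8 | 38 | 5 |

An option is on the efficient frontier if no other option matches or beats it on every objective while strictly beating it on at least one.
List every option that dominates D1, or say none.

D2: tuition 24≤46, duration 1≤2 — dominates D1.
Others (D3, D4, D5, D6, D7, D8) are each worse than D1 on at least one objective.

D2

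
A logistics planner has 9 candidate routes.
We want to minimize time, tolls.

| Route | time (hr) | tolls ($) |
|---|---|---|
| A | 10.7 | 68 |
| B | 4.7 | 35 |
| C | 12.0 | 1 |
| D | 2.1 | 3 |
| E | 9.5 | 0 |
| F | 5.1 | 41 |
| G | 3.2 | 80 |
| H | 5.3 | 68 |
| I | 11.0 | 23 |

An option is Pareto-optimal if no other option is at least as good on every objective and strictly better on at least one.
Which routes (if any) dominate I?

D: time 2.1≤11.0, tolls 3≤23 — dominates I.
E: time 9.5≤11.0, tolls 0≤23 — dominates I.
Others (A, B, C, F, G, H) are each worse than I on at least one objective.

D, E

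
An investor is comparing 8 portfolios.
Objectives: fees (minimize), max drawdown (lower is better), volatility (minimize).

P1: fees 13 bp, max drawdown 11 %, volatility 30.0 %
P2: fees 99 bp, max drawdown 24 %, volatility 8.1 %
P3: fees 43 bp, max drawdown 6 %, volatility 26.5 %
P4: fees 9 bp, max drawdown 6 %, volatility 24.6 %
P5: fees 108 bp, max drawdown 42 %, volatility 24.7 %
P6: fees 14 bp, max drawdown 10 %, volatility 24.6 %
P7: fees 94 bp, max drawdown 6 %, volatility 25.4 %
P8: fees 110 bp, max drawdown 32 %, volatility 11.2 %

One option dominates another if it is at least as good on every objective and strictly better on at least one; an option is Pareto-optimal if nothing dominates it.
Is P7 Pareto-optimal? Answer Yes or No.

No

P4 vs P7: fees 9≤94, max drawdown 6≤6, volatility 24.6≤25.4 — P4 is at least as good on every objective and strictly better on at least one, so P4 dominates P7.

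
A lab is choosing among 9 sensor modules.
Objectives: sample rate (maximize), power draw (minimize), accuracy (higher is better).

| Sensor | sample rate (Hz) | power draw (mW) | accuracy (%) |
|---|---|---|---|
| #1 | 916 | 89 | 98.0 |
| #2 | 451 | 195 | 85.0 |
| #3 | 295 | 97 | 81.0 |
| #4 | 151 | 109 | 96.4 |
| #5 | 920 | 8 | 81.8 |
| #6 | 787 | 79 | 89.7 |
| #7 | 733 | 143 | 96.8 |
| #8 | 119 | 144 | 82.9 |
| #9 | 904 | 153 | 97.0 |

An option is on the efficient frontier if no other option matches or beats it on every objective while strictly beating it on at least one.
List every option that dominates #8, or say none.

#1: sample rate 916≥119, power draw 89≤144, accuracy 98.0≥82.9 — dominates #8.
#4: sample rate 151≥119, power draw 109≤144, accuracy 96.4≥82.9 — dominates #8.
#6: sample rate 787≥119, power draw 79≤144, accuracy 89.7≥82.9 — dominates #8.
#7: sample rate 733≥119, power draw 143≤144, accuracy 96.8≥82.9 — dominates #8.
Others (#2, #3, #5, #9) are each worse than #8 on at least one objective.

#1, #4, #6, #7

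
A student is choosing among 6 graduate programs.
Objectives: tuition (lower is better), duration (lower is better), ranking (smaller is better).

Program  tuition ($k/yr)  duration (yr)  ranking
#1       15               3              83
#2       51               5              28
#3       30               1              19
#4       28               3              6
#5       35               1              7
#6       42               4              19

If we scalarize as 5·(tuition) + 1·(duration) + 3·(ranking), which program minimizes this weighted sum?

#4

#1: 5·15 + 1·3 + 3·83 = 327
#2: 5·51 + 1·5 + 3·28 = 344
#3: 5·30 + 1·1 + 3·19 = 208
#4: 5·28 + 1·3 + 3·6 = 161
#5: 5·35 + 1·1 + 3·7 = 197
#6: 5·42 + 1·4 + 3·19 = 271
Lowest: #4 at 161.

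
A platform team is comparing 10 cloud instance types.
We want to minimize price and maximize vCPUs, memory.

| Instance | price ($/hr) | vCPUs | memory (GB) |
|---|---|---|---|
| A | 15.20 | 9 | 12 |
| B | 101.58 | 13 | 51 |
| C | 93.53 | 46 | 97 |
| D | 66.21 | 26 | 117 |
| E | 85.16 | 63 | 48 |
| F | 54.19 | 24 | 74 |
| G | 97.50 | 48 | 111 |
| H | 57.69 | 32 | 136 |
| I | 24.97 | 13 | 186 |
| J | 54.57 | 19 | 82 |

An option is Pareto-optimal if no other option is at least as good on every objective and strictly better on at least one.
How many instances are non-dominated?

8

A: not dominated (best price).
B: dominated by C (price 93.53≤101.58, vCPUs 46≥13, memory 97≥51).
C: not dominated.
D: dominated by H (price 57.69≤66.21, vCPUs 32≥26, memory 136≥117).
E: not dominated (best vCPUs).
F: not dominated.
G: not dominated.
H: not dominated.
I: not dominated (best memory).
J: not dominated.
Pareto-optimal: A, C, E, F, G, H, I, J → 8.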